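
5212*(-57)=-297084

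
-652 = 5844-6496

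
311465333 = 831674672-520209339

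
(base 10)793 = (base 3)1002101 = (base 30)qd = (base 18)281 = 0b1100011001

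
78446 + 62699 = 141145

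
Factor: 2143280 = 2^4 * 5^1 * 73^1 * 367^1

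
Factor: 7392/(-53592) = -1*2^2*29^(-1) = -4/29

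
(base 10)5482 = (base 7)21661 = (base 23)a88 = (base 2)1010101101010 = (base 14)1dd8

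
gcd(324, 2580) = 12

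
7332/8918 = 282/343 ≈ 0.822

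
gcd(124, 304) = 4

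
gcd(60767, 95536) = 7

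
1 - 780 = -779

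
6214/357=17 + 145/357 ≈ 17.41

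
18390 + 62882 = 81272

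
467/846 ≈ 0.552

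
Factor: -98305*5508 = -1*2^2*3^4*5^1*17^1*19661^1 = -541463940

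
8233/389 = 21 + 64/389 ≈ 21.16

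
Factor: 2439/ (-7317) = -1 * 3^ (-1) = -1/3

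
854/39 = 21+35/39 ≈ 21.90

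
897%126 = 15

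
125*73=9125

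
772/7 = 110 + 2/7 ≈ 110.29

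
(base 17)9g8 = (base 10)2881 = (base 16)b41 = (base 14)109b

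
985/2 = 492+1/2 = 492.50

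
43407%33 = 12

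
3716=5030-1314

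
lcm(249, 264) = 21912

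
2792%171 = 56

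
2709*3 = 8127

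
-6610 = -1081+-5529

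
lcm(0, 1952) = 0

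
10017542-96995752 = -86978210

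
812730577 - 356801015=455929562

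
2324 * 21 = 48804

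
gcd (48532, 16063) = 1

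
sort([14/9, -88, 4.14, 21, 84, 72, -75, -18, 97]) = [-88, -75, -18, 14/9, 4.14, 21, 72, 84, 97]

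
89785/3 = 29928 + 1/3 ≈ 29928.33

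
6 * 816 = 4896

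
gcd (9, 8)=1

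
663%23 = 19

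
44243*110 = 4866730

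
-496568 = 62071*(-8)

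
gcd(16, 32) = 16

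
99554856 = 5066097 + 94488759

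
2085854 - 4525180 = -2439326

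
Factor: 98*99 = 2^1*3^2*7^2*11^1 = 9702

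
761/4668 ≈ 0.163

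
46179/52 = 888+3/52 ≈ 888.06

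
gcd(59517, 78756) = 3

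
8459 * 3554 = 30063286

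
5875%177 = 34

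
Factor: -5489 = -1*11^1*499^1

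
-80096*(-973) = 77933408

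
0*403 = 0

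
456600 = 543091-86491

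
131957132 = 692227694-560270562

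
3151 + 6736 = 9887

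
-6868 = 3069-9937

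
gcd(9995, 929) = 1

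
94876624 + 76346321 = 171222945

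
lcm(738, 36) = 1476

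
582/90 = 97/15 ≈ 6.47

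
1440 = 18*80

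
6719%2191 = 146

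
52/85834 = 26/42917≈0.000606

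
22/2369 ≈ 0.00929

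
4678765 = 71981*65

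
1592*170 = 270640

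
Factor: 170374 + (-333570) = -1*2^2*11^1*3709^1 = -163196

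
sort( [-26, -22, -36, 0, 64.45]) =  [-36, -26, -22, 0, 64.45]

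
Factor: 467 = 467^1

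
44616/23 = 1939+19/23 ≈ 1939.83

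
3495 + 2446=5941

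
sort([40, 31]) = [31, 40]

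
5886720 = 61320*96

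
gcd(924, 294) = 42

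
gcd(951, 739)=1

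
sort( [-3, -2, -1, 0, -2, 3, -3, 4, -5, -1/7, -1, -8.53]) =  [-8.53, -5, -3, -3, -2, -2, -1, -1, -1/7, 0, 3, 4]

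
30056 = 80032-49976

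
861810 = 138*6245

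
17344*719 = 12470336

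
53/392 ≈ 0.135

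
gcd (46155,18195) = 15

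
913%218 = 41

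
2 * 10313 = 20626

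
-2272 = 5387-7659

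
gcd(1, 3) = 1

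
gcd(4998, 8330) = 1666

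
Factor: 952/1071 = 2^3*3^ (-2) = 8/9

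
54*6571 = 354834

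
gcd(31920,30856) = 1064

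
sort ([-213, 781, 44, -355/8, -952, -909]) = [-952, -909, -213, -355/8, 44, 781]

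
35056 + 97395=132451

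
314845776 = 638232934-323387158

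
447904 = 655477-207573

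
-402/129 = -3 - 5/43 ≈ -3.12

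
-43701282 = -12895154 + -30806128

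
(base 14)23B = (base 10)445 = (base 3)121111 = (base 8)675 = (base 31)EB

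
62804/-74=-848 - 26/37 ≈ -848.70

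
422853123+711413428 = 1134266551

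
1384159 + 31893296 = 33277455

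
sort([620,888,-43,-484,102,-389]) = [-484,-389,-43,102,620,888]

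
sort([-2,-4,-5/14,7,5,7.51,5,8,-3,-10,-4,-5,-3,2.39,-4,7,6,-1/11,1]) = [-10,-5,-4,-4,-4,-3,-3,-2,-5/14,-1/11,1,2.39,5,5,6,7,7,7.51,8]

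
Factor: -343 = -1*7^3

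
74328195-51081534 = 23246661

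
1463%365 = 3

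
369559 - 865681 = -496122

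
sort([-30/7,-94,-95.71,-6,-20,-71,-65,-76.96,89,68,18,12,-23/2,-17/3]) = [-95.71,-94,-76.96,-71,-65,-20,-23/2,-6,-17/3,-30/7,12,18,68,89]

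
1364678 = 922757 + 441921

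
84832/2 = 42416 = 42416.00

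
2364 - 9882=-7518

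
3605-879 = 2726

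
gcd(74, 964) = 2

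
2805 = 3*935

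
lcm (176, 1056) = 1056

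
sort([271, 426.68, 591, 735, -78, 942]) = [-78, 271, 426.68, 591, 735, 942]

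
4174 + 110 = 4284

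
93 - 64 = 29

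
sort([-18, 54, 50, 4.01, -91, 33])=[-91, -18, 4.01, 33, 50, 54]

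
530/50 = 10 + 3/5 = 10.60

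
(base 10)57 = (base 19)30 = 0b111001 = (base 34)1n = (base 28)21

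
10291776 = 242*42528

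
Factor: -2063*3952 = -1*2^4*13^1*19^1*2063^1 = -8152976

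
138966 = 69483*2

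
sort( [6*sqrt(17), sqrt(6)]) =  [sqrt(6), 6*sqrt(17)]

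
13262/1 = 13262 = 13262.00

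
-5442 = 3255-8697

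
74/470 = 37/235≈0.157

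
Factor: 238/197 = 2^1 * 7^1 * 17^1 * 197^(-1)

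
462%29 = 27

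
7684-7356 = 328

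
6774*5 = 33870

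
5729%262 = 227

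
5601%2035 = 1531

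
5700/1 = 5700 = 5700.00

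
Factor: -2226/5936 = -1*2^(-3)*3^1 = -3/8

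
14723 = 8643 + 6080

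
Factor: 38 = 2^1*19^1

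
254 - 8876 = -8622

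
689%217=38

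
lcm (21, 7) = 21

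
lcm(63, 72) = 504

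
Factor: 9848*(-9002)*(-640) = 2^11*5^1*7^1*643^1*1231^1 = 56737085440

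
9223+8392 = 17615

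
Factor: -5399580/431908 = -1*3^1*5^1*19^(-1)*31^1*2903^1*5683^(-1) = -1349895/107977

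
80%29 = 22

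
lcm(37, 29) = 1073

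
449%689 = 449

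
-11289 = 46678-57967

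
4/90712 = 1/22678 ≈ 0.0000441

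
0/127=0=0.00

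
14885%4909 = 158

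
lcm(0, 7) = 0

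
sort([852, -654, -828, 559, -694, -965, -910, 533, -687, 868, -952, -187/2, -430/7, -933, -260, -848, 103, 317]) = [-965, -952, -933, -910, -848, -828, -694, -687, -654, -260, -187/2, -430/7, 103, 317, 533, 559, 852, 868]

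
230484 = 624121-393637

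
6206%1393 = 634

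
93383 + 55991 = 149374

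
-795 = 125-920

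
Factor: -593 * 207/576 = -1 * 2^(-6) * 23^1 * 593^1 = -13639/64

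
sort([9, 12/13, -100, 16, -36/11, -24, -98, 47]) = [-100, -98, -24, -36/11, 12/13, 9, 16, 47]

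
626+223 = 849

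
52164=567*92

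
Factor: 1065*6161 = 3^1*5^1*61^1*71^1*101^1 = 6561465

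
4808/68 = 70 + 12/17 ≈ 70.71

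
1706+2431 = 4137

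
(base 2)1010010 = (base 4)1102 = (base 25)37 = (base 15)57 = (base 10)82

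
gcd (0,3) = 3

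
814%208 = 190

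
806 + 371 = 1177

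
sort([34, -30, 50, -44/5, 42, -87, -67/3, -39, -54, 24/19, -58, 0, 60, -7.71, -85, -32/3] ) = [-87, -85, -58, -54, -39, -30, -67/3, -32/3, -44/5, -7.71, 0, 24/19, 34, 42, 50, 60] 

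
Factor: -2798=-1 * 2^1 * 1399^1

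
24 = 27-3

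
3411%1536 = 339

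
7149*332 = 2373468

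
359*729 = 261711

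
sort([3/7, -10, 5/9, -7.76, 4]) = [-10, -7.76, 3/7, 5/9, 4]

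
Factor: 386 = 2^1*193^1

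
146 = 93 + 53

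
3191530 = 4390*727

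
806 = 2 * 403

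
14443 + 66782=81225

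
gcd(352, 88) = 88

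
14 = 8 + 6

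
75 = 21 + 54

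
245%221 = 24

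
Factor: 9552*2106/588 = 2^3*3^4*7^(-2)*13^1*199^1 = 1676376/49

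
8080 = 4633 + 3447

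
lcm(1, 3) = 3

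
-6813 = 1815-8628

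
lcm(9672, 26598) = 106392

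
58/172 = 29/86 ≈ 0.337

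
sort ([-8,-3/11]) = [-8,-3/11]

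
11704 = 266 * 44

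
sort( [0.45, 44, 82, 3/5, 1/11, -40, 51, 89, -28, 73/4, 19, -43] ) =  [-43, -40, -28, 1/11, 0.45, 3/5, 73/4, 19, 44, 51, 82, 89] 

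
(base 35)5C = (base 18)A7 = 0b10111011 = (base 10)187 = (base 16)BB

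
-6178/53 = -116 - 30/53 ≈ -116.57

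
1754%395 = 174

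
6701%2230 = 11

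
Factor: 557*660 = 2^2*3^1*5^1*11^1*557^1 = 367620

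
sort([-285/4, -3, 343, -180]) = [-180, -285/4, -3, 343]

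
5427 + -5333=94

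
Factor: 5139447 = 3^1 * 229^1 * 7481^1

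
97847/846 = 115 + 557/846 ≈ 115.66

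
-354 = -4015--3661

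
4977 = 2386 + 2591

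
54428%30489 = 23939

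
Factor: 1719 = 3^2*191^1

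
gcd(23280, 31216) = 16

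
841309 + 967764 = 1809073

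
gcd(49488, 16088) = 8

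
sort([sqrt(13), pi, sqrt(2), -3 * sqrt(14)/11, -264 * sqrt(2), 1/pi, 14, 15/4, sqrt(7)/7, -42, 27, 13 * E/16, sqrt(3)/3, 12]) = [-264 * sqrt(2), -42, -3 * sqrt(14)/11, 1/pi, sqrt(7)/7, sqrt(3)/3, sqrt(2), 13 * E/16, pi, sqrt(13), 15/4, 12, 14, 27]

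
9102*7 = 63714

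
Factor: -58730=-1 * 2^1 * 5^1 * 7^1 * 839^1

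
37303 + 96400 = 133703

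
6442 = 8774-2332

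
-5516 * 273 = -1505868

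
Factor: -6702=-1*2^1*3^1*1117^1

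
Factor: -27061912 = -1 * 2^3 * 163^1 * 20753^1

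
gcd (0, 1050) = 1050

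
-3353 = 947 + -4300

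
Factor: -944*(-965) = 2^4*5^1*59^1*193^1 = 910960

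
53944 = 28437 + 25507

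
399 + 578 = 977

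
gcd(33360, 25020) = 8340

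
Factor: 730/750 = 3^(-1)*5^(-2)*73^1 = 73/75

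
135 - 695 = -560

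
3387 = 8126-4739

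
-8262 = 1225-9487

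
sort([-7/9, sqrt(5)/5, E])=[-7/9, sqrt(5)/5, E]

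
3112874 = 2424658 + 688216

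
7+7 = 14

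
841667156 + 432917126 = 1274584282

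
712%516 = 196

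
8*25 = 200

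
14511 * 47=682017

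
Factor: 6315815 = 5^1*11^1*114833^1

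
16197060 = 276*58685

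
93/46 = 2+1/46 ≈ 2.02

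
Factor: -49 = -1*7^2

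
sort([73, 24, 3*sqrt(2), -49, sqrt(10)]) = [-49, sqrt(10), 3*sqrt(2), 24, 73]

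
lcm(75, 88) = 6600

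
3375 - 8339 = -4964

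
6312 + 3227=9539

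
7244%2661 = 1922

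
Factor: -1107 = -1*3^3*41^1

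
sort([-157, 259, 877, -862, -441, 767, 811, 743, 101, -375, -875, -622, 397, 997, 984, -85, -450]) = [-875, -862, -622, -450, -441, -375, -157, -85, 101, 259, 397, 743, 767, 811, 877, 984, 997]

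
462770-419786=42984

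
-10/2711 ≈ -0.00369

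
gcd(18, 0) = 18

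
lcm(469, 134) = 938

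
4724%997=736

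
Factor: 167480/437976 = 3^(-2)*5^1*7^(-1)*11^(-1)*53^1 = 265/693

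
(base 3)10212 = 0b1101000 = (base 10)104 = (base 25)44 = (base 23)4c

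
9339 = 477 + 8862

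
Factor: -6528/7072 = -1 * 2^2 * 3^1 * 13^(-1) = -12/13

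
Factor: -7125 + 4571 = -1 * 2^1 * 1277^1 = -2554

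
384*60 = 23040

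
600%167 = 99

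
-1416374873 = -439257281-977117592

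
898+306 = 1204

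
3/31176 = 1/10392 ≈ 0.0000962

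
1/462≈0.00216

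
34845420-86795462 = -51950042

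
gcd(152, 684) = 76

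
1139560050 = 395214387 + 744345663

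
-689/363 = -1 - 326/363 ≈ -1.90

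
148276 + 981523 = 1129799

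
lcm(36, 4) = 36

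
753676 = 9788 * 77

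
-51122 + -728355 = -779477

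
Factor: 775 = 5^2 * 31^1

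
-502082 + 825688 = 323606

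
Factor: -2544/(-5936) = 3^1*7^(-1) = 3/7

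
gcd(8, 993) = 1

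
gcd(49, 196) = 49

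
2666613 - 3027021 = -360408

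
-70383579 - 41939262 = -112322841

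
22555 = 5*4511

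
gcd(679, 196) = 7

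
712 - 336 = 376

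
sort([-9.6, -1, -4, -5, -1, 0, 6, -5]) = [-9.6, -5, -5, -4, -1, -1, 0, 6]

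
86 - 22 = 64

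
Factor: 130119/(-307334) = -1*2^(-1)*3^1*11^1*31^(-1)*3943^1*4957^(-1)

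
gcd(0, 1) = 1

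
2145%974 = 197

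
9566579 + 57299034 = 66865613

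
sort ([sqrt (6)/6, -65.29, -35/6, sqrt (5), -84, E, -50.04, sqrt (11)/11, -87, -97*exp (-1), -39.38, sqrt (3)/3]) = [-87, -84, -65.29, -50.04, -39.38, -97*exp (-1), -35/6, sqrt (11)/11, sqrt (6)/6, sqrt (3)/3, sqrt (5), E]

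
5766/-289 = -19 - 275/289 ≈ -19.95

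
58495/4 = 14623 + 3/4 = 14623.75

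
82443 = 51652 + 30791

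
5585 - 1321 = 4264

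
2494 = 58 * 43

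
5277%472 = 85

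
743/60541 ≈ 0.0123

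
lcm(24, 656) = 1968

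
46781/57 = 820 + 41/57 ≈ 820.72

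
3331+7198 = 10529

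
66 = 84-18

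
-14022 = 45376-59398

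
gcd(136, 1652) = 4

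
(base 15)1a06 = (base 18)h6f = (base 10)5631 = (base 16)15ff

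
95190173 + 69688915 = 164879088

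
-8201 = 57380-65581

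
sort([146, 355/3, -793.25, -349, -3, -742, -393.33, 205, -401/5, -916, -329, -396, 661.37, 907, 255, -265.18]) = [-916, -793.25, -742, -396, -393.33, -349, -329, -265.18, -401/5, -3, 355/3, 146, 205, 255, 661.37, 907]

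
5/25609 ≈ 0.000195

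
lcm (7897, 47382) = 47382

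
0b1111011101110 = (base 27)an7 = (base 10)7918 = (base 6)100354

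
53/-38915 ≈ -0.00136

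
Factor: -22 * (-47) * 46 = 2^2 * 11^1 * 23^1 * 47^1 = 47564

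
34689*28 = 971292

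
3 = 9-6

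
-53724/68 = -790 - 1/17 ≈ -790.06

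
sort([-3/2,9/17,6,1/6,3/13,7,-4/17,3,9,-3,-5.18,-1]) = [-5.18,-3,-3/2,-1,-4/17,1/6,3/13,9/17,3,6,7,9]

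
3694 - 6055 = -2361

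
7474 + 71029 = 78503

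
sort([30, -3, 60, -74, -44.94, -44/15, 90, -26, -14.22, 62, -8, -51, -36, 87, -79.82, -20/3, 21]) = [-79.82, -74, -51, -44.94, -36, -26, -14.22, -8, -20/3, -3, -44/15, 21, 30, 60, 62, 87, 90]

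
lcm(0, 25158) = 0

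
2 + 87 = 89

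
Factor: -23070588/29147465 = -1*2^2*3^1*5^(-1)*29^(-1)*173^1*179^(-1)*1123^(-1)*11113^1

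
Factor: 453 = 3^1*151^1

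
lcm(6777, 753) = 6777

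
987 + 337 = 1324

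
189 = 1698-1509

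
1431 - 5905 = -4474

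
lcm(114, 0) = 0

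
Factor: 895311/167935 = 3^2*5^ (-1)*31^1*3209^1*33587^ (-1)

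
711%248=215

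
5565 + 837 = 6402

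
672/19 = 35 + 7/19 ≈ 35.37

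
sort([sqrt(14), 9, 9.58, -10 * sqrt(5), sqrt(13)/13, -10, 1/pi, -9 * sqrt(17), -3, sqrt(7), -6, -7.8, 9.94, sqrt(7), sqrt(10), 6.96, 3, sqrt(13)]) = [-9 * sqrt(17), -10 * sqrt(5), -10, -7.8, -6, -3, sqrt(13)/13, 1/pi, sqrt(7), sqrt(7), 3, sqrt(10), sqrt(13), sqrt(14), 6.96, 9, 9.58, 9.94]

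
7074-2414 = 4660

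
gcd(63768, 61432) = 8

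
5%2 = 1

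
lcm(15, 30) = 30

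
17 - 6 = 11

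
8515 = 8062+453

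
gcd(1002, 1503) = 501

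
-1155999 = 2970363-4126362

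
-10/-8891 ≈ 0.00112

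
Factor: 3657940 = 2^2*5^1*11^1*13^1*1279^1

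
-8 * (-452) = 3616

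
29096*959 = 27903064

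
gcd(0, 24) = 24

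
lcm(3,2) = 6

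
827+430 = 1257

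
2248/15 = 149 + 13/15 ≈ 149.87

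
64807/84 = 771 + 43/84 ≈ 771.51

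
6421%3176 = 69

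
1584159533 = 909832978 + 674326555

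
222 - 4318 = -4096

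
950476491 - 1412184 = 949064307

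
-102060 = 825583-927643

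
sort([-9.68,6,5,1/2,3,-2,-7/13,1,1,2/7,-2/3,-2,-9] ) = [-9.68,-9,-2,-2,-2/3,-7/13,2/7,1/2,1,1,3,5,6] 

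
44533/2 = 22266+1/2 = 22266.50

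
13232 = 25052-11820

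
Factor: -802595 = -1 * 5^1 * 43^1 * 3733^1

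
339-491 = -152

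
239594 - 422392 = -182798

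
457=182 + 275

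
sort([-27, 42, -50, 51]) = [-50, -27, 42, 51]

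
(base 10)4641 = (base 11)353a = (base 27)69o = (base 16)1221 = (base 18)e5f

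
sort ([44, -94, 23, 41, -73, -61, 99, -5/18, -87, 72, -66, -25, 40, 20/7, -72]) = [-94, -87, -73, -72, -66, -61, -25, -5/18, 20/7, 23, 40, 41, 44, 72, 99]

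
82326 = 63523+18803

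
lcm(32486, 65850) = 2436450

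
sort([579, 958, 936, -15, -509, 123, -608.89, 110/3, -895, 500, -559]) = [-895, -608.89, -559, -509, -15, 110/3, 123, 500, 579, 936, 958]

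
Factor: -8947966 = -1 * 2^1 * 23^1 * 194521^1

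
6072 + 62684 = 68756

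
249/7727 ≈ 0.0322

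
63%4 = 3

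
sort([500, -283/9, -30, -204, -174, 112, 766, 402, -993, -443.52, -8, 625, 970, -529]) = [-993, -529, -443.52, -204, -174, -283/9, -30, -8, 112, 402, 500, 625, 766, 970]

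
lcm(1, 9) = 9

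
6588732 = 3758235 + 2830497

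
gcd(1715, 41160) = 1715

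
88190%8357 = 4620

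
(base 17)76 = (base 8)175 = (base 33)3q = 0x7d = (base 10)125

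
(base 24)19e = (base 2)1100100110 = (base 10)806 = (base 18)28e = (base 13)4a0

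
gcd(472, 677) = 1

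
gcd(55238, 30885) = 71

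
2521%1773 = 748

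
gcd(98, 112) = 14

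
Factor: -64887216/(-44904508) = 2^2*3^1*11^(-1)*31^1*43607^1*1020557^(-1) = 16221804/11226127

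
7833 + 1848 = 9681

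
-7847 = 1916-9763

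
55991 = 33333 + 22658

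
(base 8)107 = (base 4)1013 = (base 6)155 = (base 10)71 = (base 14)51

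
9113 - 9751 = -638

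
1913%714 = 485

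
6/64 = 3/32 ≈ 0.0938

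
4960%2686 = 2274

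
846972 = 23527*36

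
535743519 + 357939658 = 893683177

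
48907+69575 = 118482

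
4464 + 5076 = 9540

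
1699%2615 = 1699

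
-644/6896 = -161/1724 ≈ -0.0934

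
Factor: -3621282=-1 * 2^1 * 3^1 * 7^1 * 151^1 * 571^1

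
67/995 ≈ 0.0673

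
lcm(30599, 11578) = 428386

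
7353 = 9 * 817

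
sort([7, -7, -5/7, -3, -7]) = [-7, -7, -3, -5/7, 7]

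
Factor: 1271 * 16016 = 2^4 * 7^1 * 11^1 * 13^1 * 31^1 * 41^1 = 20356336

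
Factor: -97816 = -1*2^3*12227^1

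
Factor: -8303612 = -1*2^2*2075903^1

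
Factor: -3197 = -1*23^1*139^1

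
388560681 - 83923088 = 304637593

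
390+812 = 1202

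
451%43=21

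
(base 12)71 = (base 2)1010101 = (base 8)125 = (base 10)85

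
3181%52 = 9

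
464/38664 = 58/4833 ≈ 0.0120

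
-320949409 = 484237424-805186833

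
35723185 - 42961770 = -7238585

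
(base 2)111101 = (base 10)61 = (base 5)221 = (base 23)2f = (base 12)51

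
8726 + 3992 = 12718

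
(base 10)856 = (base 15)3c1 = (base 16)358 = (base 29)10f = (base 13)50b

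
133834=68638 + 65196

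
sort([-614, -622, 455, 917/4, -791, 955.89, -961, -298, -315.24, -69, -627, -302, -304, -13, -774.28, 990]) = [-961, -791, -774.28, -627, -622, -614, -315.24, -304, -302, -298, -69, -13, 917/4, 455, 955.89, 990]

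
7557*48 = 362736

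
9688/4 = 2422 = 2422.00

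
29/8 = 3 + 5/8 ≈ 3.63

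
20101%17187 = 2914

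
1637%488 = 173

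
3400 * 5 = 17000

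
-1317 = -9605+8288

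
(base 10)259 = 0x103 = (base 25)a9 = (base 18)e7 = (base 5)2014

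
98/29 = 3+11/29≈3.38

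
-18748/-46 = 407 + 13/23 ≈ 407.57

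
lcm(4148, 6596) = 402356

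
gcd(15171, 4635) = 3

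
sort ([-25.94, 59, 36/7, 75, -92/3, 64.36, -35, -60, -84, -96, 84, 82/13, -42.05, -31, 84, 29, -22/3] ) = [-96, -84, -60, -42.05, -35, -31, -92/3, -25.94, -22/3, 36/7, 82/13, 29, 59, 64.36, 75, 84, 84] 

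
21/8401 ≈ 0.00250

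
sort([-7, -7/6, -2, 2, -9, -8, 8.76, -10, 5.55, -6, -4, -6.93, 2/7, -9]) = [-10, -9, -9, -8, -7, -6.93, -6, -4, -2, -7/6, 2/7, 2, 5.55, 8.76]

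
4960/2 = 2480 = 2480.00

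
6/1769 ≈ 0.00339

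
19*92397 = 1755543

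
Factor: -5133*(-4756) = 2^2*3^1*29^2*41^1*59^1 = 24412548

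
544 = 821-277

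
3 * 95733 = 287199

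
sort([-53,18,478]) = [-53,18,478]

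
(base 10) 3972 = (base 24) 6lc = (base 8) 7604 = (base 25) 68m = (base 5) 111342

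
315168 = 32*9849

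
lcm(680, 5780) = 11560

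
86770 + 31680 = 118450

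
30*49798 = 1493940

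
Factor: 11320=2^3*5^1*283^1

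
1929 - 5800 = -3871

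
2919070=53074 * 55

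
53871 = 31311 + 22560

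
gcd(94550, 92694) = 2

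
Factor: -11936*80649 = -1*2^5*3^3*29^1*103^1*373^1 = -962626464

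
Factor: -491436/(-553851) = 2^2*3^(-1)*11^1*17^1*281^(-1) = 748/843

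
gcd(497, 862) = 1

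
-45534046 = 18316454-63850500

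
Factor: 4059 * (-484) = -1 * 2^2 * 3^2 * 11^3 * 41^1 = -1964556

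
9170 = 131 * 70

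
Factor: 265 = 5^1*53^1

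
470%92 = 10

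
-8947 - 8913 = -17860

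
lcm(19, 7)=133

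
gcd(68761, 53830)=7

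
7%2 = 1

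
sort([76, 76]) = [76, 76]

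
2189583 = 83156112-80966529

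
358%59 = 4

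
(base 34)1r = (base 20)31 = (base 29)23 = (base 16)3d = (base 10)61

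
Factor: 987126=2^1*3^1*7^1*19^1*1237^1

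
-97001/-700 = 138 + 401/700 ≈ 138.57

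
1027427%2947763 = 1027427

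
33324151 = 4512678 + 28811473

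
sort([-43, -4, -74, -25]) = [-74, -43, -25, -4]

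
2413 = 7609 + -5196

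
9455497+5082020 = 14537517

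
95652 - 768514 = -672862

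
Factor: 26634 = 2^1 * 3^1 * 23^1 * 193^1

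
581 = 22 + 559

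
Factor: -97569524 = -1*2^2*13^1*31^1*60527^1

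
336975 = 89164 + 247811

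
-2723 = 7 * (-389)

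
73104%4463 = 1696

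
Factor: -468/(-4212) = 3^(-2) = 1/9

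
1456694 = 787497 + 669197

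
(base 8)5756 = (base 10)3054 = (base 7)11622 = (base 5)44204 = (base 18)97c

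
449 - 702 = -253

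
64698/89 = 726 + 84/89 ≈ 726.94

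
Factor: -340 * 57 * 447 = -1 * 2^2 * 3^2 * 5^1 * 17^1 * 19^1 * 149^1 = -8662860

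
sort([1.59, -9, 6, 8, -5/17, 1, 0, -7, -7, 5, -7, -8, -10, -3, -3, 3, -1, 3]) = [-10, -9, -8, -7, -7, -7, -3, -3, -1, -5/17, 0, 1, 1.59, 3, 3, 5, 6, 8]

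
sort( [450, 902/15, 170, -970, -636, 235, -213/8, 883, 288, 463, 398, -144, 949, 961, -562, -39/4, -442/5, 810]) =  [-970, -636, -562, -144, -442/5, -213/8, -39/4, 902/15, 170, 235, 288, 398, 450, 463, 810, 883, 949, 961]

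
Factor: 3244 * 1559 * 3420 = 2^4 * 3^2 * 5^1 * 19^1 * 811^1 * 1559^1 = 17296294320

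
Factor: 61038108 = 2^2*3^2*19^1*89237^1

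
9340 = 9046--294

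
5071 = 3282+1789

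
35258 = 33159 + 2099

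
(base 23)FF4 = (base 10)8284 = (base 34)75M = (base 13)3A03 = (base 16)205C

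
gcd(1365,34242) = 39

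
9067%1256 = 275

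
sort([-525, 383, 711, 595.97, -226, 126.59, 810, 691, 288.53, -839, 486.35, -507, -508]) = [-839, -525, -508, -507, -226, 126.59, 288.53, 383, 486.35, 595.97, 691, 711, 810]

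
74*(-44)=-3256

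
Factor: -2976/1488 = -1 * 2^1 = -2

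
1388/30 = 46 + 4/15 ≈ 46.27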